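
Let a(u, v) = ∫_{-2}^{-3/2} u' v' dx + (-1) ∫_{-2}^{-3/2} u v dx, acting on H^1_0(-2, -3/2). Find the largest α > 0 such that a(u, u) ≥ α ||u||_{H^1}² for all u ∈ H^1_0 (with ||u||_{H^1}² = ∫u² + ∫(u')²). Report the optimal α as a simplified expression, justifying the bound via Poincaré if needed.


α = (-1 + 4*π^2)/(1 + 4*π^2)

Coercivity of a(·,·) on H^1_0(-2, -3/2) means a(u, u) ≥ α ||u||_{H^1}² for every u ∈ H^1_0.
The interval has length L = 1/2, and Poincaré/coercivity depend only on L. Here a(u, u) = ∫(u')² + (-1)·∫u².
Here c = -1 < 0 with |c| < (π/L)² = 4*π^2, so coercivity still holds. The condition a(u,u) ≥ α||u||_{H^1}² reads (1−α)∫(u')² ≥ (α−c)∫u². Any admissible α is ≤ 1 (rapidly oscillating u have ∫u²/∫(u')² → 0), and α = 1 would force 0 ≥ (1−c)∫u², impossible since c < 1; so 1−α > 0. By the sharp Poincaré inequality on H^1_0 of an interval of length L, ∫(u')² ≥ (π/L)²∫u² with equality for the first sine mode sin(π(x−x₀)/L) (x₀ the left endpoint), so the inequality holds for all u iff (1−α)(π/L)² ≥ α − c, i.e. α ≤ ((π/L)² + c)/((π/L)² + 1) = (1 + c(L/π)²)/(1 + (L/π)²). (Direct route, valid since c ≤ 0: Poincaré gives c∫u² ≥ c(L/π)²∫(u')², so a(u,u) ≥ (1 + c(L/π)²)∫(u')², while ||u||_{H^1}² ≤ (1 + (L/π)²)∫(u')²; dividing yields the same α.) With (π/L)² = 4*π^2 and c = -1, the largest admissible constant is α = ((π/L)² + c)/((π/L)² + 1).
Simplifying, α = (-1 + 4*π^2)/(1 + 4*π^2).


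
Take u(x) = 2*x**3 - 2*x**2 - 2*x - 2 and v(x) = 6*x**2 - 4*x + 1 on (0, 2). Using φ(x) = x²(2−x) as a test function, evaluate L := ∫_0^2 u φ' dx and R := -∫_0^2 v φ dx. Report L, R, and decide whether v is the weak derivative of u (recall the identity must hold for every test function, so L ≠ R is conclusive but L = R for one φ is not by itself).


LHS = -56/15, RHS = -116/15. No, v is not the weak derivative of u.

u(x) = 2*x**3 - 2*x**2 - 2*x - 2, classical derivative u'(x) = 6*x**2 - 4*x - 2.
φ(x) = x²(2−x), so φ'(x) = x*(4 - 3*x).
Note φ(0) = φ(2) = 0, so the boundary term u·φ vanishes.
LHS = ∫_0^2 u(x) φ'(x) dx = ∫_0^2 (-6*x^5 + 14*x^4 - 2*x^3 - 2*x^2 - 8*x) dx. Term by term:
  ∫_0^2 -6*x^5 dx = -64;  ∫_0^2 14*x^4 dx = 448/5;  ∫_0^2 -2*x^3 dx = -8;
  ∫_0^2 -2*x^2 dx = -16/3;  ∫_0^2 -8*x dx = -16.
Sum: -64 + 448/5 − 8 − 16/3 − 16 = -56/15.
So LHS = -56/15.
∫_0^2 v(x) φ(x) dx = ∫_0^2 (-6*x^5 + 16*x^4 - 9*x^3 + 2*x^2) dx. Term by term:
  ∫_0^2 -6*x^5 dx = -64;  ∫_0^2 16*x^4 dx = 512/5;  ∫_0^2 -9*x^3 dx = -36;
  ∫_0^2 2*x^2 dx = 16/3.
Sum: -64 + 512/5 − 36 + 16/3 = 116/15.
So RHS = -∫_0^2 v(x) φ(x) dx = -116/15.
LHS − RHS = 4 ≠ 0, so the identity fails.
(For a valid weak derivative the identity must hold for EVERY test function, in particular this one. The failure shows v is NOT the weak derivative of u.)
Correct weak derivative would be u'(x) = 6*x**2 - 4*x - 2.


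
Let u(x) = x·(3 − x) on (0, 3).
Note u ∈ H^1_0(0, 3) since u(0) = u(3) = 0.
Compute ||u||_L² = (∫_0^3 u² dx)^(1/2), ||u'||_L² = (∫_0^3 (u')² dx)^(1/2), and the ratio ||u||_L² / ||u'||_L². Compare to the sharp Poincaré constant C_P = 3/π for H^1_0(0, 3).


||u||_L² / ||u'||_L² = 3*sqrt(10)/10 < C_P = 3/π.

u(x) = x·(3 − x), so u'(x) = 3 - 2*x.
u(x) = x·(3 − x) vanishes at x = 0 and x = 3, so u ∈ H^1_0(0, 3). Differentiate via the product rule and integrate the resulting polynomials term by term.
  ∫_0^3 u² dx = ∫_0^3 (x^4 - 6*x^3 + 9*x^2) dx. Term by term:
    ∫_0^3 x^4 dx = 243/5;  ∫_0^3 -6*x^3 dx = -243/2;  ∫_0^3 9*x^2 dx = 81.
  Sum: 243/5 − 243/2 + 81 = 81/10.
  ∫_0^3 (u')² dx = ∫_0^3 (4*x^2 - 12*x + 9) dx. Term by term:
    ∫_0^3 4*x^2 dx = 36;  ∫_0^3 -12*x dx = -54;  ∫_0^3 9 dx = 27.
  Sum: 36 − 54 + 27 = 9.
∫_0^3 u² dx = 81/10, so ||u||_L² = 9*sqrt(10)/10.
∫_0^3 (u')² dx = 9, so ||u'||_L² = 3.
Ratio ||u||_L² / ||u'||_L² = 3*sqrt(10)/10.
Sharp Poincaré constant on H^1_0(0, 3) is C_P = L/π = 3/π, achieved by sin(π/3·x).
A polynomial bump cannot attain the sharp Poincaré constant (only the first sine eigenfunction does), so the ratio is strictly less than C_P, consistent with ||u||_L² ≤ C_P ||u'||_L².


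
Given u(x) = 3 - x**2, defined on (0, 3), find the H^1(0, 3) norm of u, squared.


||u||_{H^1}^2 = 288/5

The H^1 norm (squared) on an interval (0, L) is
  ||u||_{H^1}^2 = ∫_0^L u(x)^2 dx + ∫_0^L u'(x)^2 dx.
Compute u'(x) = -2*x.
Then u(x)^2 = x**4 - 6*x**2 + 9 and u'(x)^2 = 4*x**2.
Integrate each monomial from 0 to 3 using ∫_0^3 c·x^n dx = c·3^(n+1)/(n+1):
  ∫_0^3 u(x)^2 dx = ∫_0^3 (x^4 - 6*x^2 + 9) dx. Term by term:
    ∫_0^3 x^4 dx = 243/5;  ∫_0^3 -6*x^2 dx = -54;  ∫_0^3 9 dx = 27.
  Sum: 243/5 − 54 + 27 = 108/5.
  ∫_0^3 u'(x)^2 dx = ∫_0^3 (4*x^2) dx. Term by term:
    ∫_0^3 4*x^2 dx = 36.
Adding: ||u||_{H^1}^2 = 108/5 + 36 = 288/5.


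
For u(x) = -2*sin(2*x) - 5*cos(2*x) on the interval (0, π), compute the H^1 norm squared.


||u||_{H^1(0,π)}^2 = 145*π/2

u'(x) = 10*sin(2*x) - 4*cos(2*x).
Expand u² and (u')² and integrate term by term on (0, π), using: for integers n ≥ 1, ∫_0^π sin²(nx) dx = ∫_0^π cos²(nx) dx = π/2; for n ≠ n', ∫_0^π sin(nx)sin(n'x) dx = ∫_0^π cos(nx)cos(n'x) dx = 0; and by product-to-sum, ∫_0^π sin(nx)cos(n'x) dx = ½∫_0^π [sin((n+n')x) + sin((n−n')x)] dx, which is 0 when n+n' is even and 2n/(n²−n'²) when n+n' is odd (it need not vanish on (0, π)).
  u² squared terms: (-5)²·∫cos(2x)² dx = 25·π/2 = 25*π/2;  (-2)²·∫sin(2x)² dx = 4·π/2 = 2*π.
  u² cross terms: 2·(-5)·(-2)·∫cos(2x)·sin(2x) dx = 20·(0) = 0.
  So ∫_0^π u² dx = 25*π/2 + 2*π + 0 = 29*π/2.
  (u')² squared terms: (-4)²·∫cos(2x)² dx = 16·π/2 = 8*π;  (10)²·∫sin(2x)² dx = 100·π/2 = 50*π.
  (u')² cross terms: 2·(-4)·(10)·∫cos(2x)·sin(2x) dx = -80·(0) = 0.
  So ∫_0^π (u')² dx = 8*π + 50*π + 0 = 58*π.
||u||_{H^1}^2 = (29*π/2) + (58*π) = 145*π/2.


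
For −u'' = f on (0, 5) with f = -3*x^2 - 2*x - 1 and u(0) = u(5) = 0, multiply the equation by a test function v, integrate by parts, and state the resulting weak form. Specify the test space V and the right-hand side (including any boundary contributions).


V = H^1_0(0, 5) (so v(0) = v(5) = 0); weak form: ∫_0^5 u'v' dx = ∫_0^5 (-3*x^2 - 2*x - 1) v dx for all v ∈ V.

Multiply both sides by a test function v and integrate from 0 to 5:
  ∫_0^5 −u''(x) v(x) dx = ∫_0^5 f(x) v(x) dx.
Integrate the LHS by parts once:
  ∫_0^5 −u'' v dx = −[u'(x) v(x)]_0^5 + ∫_0^5 u'(x) v'(x) dx.
Thus ∫_0^5 u'(x) v'(x) dx = ∫_0^5 f(x) v(x) dx + [u'(x) v(x)]_0^5.
Choose V so that boundary terms are either known or forced to vanish.
u is Dirichlet: u(0) = u(5) = 0. Let V = H^1_0(0, 5); then v(0) = v(5) = 0, and [u' v]_0^5 = 0.
Weak formulation: find u (satisfying any essential BC) such that ∫_0^5 u'(x) v'(x) dx = ∫_0^5 f v dx for all v ∈ V.
Substituting f(x) = -3*x^2 - 2*x - 1, the right-hand side is ∫_0^5 (-3*x^2 - 2*x - 1) v dx.


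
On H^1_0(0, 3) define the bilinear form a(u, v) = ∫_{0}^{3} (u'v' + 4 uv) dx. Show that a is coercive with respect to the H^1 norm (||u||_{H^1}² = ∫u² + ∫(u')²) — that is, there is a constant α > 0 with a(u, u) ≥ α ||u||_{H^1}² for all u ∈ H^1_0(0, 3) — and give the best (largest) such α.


α = 1

Coercivity of a(·,·) on H^1_0(0, 3) means a(u, u) ≥ α ||u||_{H^1}² for every u ∈ H^1_0.
The interval has length L = 3, and Poincaré/coercivity depend only on L. Here a(u, u) = ∫(u')² + (4)·∫u².
Here c = 4 ≥ 1, so a(u,u) = ∫(u')² + c∫u² ≥ ∫(u')² + ∫u² = ||u||_{H^1}², i.e. α = 1 works. No larger α is possible: a(u,u) ≥ α||u||_{H^1}² means (1−α)∫(u')² ≥ (α−c)∫u², and for the modes u_n = sin(nπ(x−x₀)/L) (x₀ the left endpoint) one has ∫u_n²/∫(u_n')² = (L/(nπ))² → 0, so a(u_n,u_n)/||u_n||_{H^1}² → 1. Hence the optimal constant is α = 1.
Therefore α = 1.


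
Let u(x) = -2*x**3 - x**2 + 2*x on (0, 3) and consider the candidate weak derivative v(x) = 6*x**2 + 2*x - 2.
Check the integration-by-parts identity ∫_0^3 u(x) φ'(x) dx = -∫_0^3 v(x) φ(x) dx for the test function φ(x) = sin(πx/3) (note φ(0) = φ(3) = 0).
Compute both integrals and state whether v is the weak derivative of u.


LHS = -648/π^3 + 168/π, RHS = -168/π + 648/π^3. No, v is not the weak derivative of u.

u(x) = -2*x**3 - x**2 + 2*x, classical derivative u'(x) = -6*x**2 - 2*x + 2.
φ(x) = sin(πx/3), so φ'(x) = π*cos(π*x/3)/3.
Note φ(0) = φ(3) = 0, so the boundary term u·φ vanishes.
LHS = ∫_0^3 u(x) φ'(x) dx = ∫_0^3 (-2*π*x^3*cos(π*x/3)/3 - π*x^2*cos(π*x/3)/3 + 2*π*x*cos(π*x/3)/3) dx. Term by term:
  ∫_0^3 -2*π*x^3*cos(π*x/3)/3 dx = -648/π^3 + 162/π;  ∫_0^3 -π*x^2*cos(π*x/3)/3 dx = 18/π;  ∫_0^3 2*π*x*cos(π*x/3)/3 dx = -12/π.
Sum: -648/π^3 + 162/π + 18/π − 12/π = -648/π^3 + 168/π.
So LHS = -648/π^3 + 168/π.
∫_0^3 v(x) φ(x) dx = ∫_0^3 (6*x^2*sin(π*x/3) + 2*x*sin(π*x/3) - 2*sin(π*x/3)) dx. Term by term:
  ∫_0^3 -2*sin(π*x/3) dx = -12/π;  ∫_0^3 2*x*sin(π*x/3) dx = 18/π;  ∫_0^3 6*x^2*sin(π*x/3) dx = -648/π^3 + 162/π.
Sum: -12/π + 18/π + -648/π^3 + 162/π = -648/π^3 + 168/π.
So RHS = -∫_0^3 v(x) φ(x) dx = -168/π + 648/π^3.
LHS − RHS = -1296/π^3 + 336/π ≠ 0, so the identity fails.
(For a valid weak derivative the identity must hold for EVERY test function, in particular this one. The failure shows v is NOT the weak derivative of u.)
Correct weak derivative would be u'(x) = -6*x**2 - 2*x + 2.


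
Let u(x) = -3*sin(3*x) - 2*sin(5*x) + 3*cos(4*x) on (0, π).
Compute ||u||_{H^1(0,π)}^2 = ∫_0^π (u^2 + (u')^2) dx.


||u||_{H^1(0,π)}^2 = 748/21 + 347*π/2

u'(x) = -12*sin(4*x) - 9*cos(3*x) - 10*cos(5*x).
Expand u² and (u')² and integrate term by term on (0, π), using: for integers n ≥ 1, ∫_0^π sin²(nx) dx = ∫_0^π cos²(nx) dx = π/2; for n ≠ n', ∫_0^π sin(nx)sin(n'x) dx = ∫_0^π cos(nx)cos(n'x) dx = 0; and by product-to-sum, ∫_0^π sin(nx)cos(n'x) dx = ½∫_0^π [sin((n+n')x) + sin((n−n')x)] dx, which is 0 when n+n' is even and 2n/(n²−n'²) when n+n' is odd (it need not vanish on (0, π)).
  u² squared terms: (-3)²·∫sin(3x)² dx = 9·π/2 = 9*π/2;  (-2)²·∫sin(5x)² dx = 4·π/2 = 2*π;  (3)²·∫cos(4x)² dx = 9·π/2 = 9*π/2.
  u² cross terms: 2·(-3)·(-2)·∫sin(3x)·sin(5x) dx = 12·(0) = 0;  2·(-3)·(3)·∫sin(3x)·cos(4x) dx = -18·(-6/7) = 108/7;  2·(-2)·(3)·∫sin(5x)·cos(4x) dx = -12·(10/9) = -40/3.
  So ∫_0^π u² dx = 9*π/2 + 2*π + 9*π/2 + 0 + 108/7 − 40/3 = 44/21 + 11*π.
  (u')² squared terms: (-12)²·∫sin(4x)² dx = 144·π/2 = 72*π;  (-10)²·∫cos(5x)² dx = 100·π/2 = 50*π;  (-9)²·∫cos(3x)² dx = 81·π/2 = 81*π/2.
  (u')² cross terms: 2·(-12)·(-10)·∫sin(4x)·cos(5x) dx = 240·(-8/9) = -640/3;  2·(-12)·(-9)·∫sin(4x)·cos(3x) dx = 216·(8/7) = 1728/7;  2·(-10)·(-9)·∫cos(5x)·cos(3x) dx = 180·(0) = 0.
  So ∫_0^π (u')² dx = 72*π + 50*π + 81*π/2 − 640/3 + 1728/7 + 0 = 704/21 + 325*π/2.
||u||_{H^1}^2 = (44/21 + 11*π) + (704/21 + 325*π/2) = 748/21 + 347*π/2.


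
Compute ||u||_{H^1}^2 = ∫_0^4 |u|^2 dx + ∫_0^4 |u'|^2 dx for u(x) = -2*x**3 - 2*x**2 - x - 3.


||u||_{H^1}^2 = 1013512/35

The H^1 norm (squared) on an interval (0, L) is
  ||u||_{H^1}^2 = ∫_0^L u(x)^2 dx + ∫_0^L u'(x)^2 dx.
Compute u'(x) = -6*x**2 - 4*x - 1.
Then u(x)^2 = 4*x**6 + 8*x**5 + 8*x**4 + 16*x**3 + 13*x**2 + 6*x + 9 and u'(x)^2 = 36*x**4 + 48*x**3 + 28*x**2 + 8*x + 1.
Integrate each monomial from 0 to 4 using ∫_0^4 c·x^n dx = c·4^(n+1)/(n+1):
  ∫_0^4 u(x)^2 dx = ∫_0^4 (4*x^6 + 8*x^5 + 8*x^4 + 16*x^3 + 13*x^2 + 6*x + 9) dx. Term by term:
    ∫_0^4 4*x^6 dx = 65536/7;  ∫_0^4 8*x^5 dx = 16384/3;  ∫_0^4 8*x^4 dx = 8192/5;
    ∫_0^4 16*x^3 dx = 1024;  ∫_0^4 13*x^2 dx = 832/3;  ∫_0^4 6*x dx = 48;
    ∫_0^4 9 dx = 36.
  Sum: 65536/7 + 16384/3 + 8192/5 + 1024 + 832/3 + 48 + 36 = 1873972/105.
  ∫_0^4 u'(x)^2 dx = ∫_0^4 (36*x^4 + 48*x^3 + 28*x^2 + 8*x + 1) dx. Term by term:
    ∫_0^4 36*x^4 dx = 36864/5;  ∫_0^4 48*x^3 dx = 3072;  ∫_0^4 28*x^2 dx = 1792/3;
    ∫_0^4 8*x dx = 64;  ∫_0^4 1 dx = 4.
  Sum: 36864/5 + 3072 + 1792/3 + 64 + 4 = 166652/15.
Adding: ||u||_{H^1}^2 = 1873972/105 + 166652/15 = 1013512/35.


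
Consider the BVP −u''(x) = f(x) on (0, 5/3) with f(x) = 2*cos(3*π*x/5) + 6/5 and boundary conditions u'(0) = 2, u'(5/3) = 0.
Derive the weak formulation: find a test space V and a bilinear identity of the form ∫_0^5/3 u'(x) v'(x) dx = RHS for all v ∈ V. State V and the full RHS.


V = H^1(0, 5/3) (v unrestricted at boundary; u is determined up to an additive constant); weak form: ∫_0^5/3 u'v' dx = ∫_0^5/3 (2*cos(3*π*x/5) + 6/5) v dx − 2·v(0) for all v ∈ V.

Multiply both sides by a test function v and integrate from 0 to 5/3:
  ∫_0^5/3 −u''(x) v(x) dx = ∫_0^5/3 f(x) v(x) dx.
Integrate the LHS by parts once:
  ∫_0^5/3 −u'' v dx = −[u'(x) v(x)]_0^5/3 + ∫_0^5/3 u'(x) v'(x) dx.
Thus ∫_0^5/3 u'(x) v'(x) dx = ∫_0^5/3 f(x) v(x) dx + [u'(x) v(x)]_0^5/3.
Choose V so that boundary terms are either known or forced to vanish.
u has inhomogeneous Neumann u'(0) = 2, u'(5/3) = 0. [u' v]_0^5/3 = (0)·v(5/3) − (2)·v(0) = − 2·v(0). Take V = H^1(0, 5/3); boundary term becomes part of RHS.
Weak formulation: find u (satisfying any essential BC) such that ∫_0^5/3 u'(x) v'(x) dx = ∫_0^5/3 f v dx − 2·v(0) for all v ∈ V (Neumann data are natural BCs: they enter the RHS as boundary terms).
Substituting f(x) = 2*cos(3*π*x/5) + 6/5, the right-hand side is ∫_0^5/3 (2*cos(3*π*x/5) + 6/5) v dx − 2·v(0).
Compatibility check (pure Neumann): taking v ≡ 1 ∈ V gives 0 = ∫_0^5/3 f dx + (0) − (2), i.e. ∫_0^5/3 f dx must equal u'(0) − u'(5/3) = 2. Indeed ∫_0^5/3 (2*cos(3*π*x/5) + 6/5) dx = 2, so the data are compatible. The solution is then unique only up to an additive constant (fix it e.g. by requiring ∫_0^5/3 u dx = 0).


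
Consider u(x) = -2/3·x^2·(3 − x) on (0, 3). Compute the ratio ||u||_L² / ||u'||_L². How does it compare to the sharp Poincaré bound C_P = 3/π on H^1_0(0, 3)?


||u||_L² / ||u'||_L² = 3*sqrt(14)/14 < C_P = 3/π.

u(x) = -2/3·x^2·(3 − x), so u'(x) = 2*x*(x - 2).
u(x) = -2/3·x^2·(3 − x) vanishes at x = 0 and x = 3, so u ∈ H^1_0(0, 3). Differentiate via the product rule and integrate the resulting polynomials term by term.
  ∫_0^3 u² dx = ∫_0^3 (4*x^6/9 - 8*x^5/3 + 4*x^4) dx. Term by term:
    ∫_0^3 4*x^6/9 dx = 972/7;  ∫_0^3 -8*x^5/3 dx = -324;  ∫_0^3 4*x^4 dx = 972/5.
  Sum: 972/7 − 324 + 972/5 = 324/35.
  ∫_0^3 (u')² dx = ∫_0^3 (4*x^4 - 16*x^3 + 16*x^2) dx. Term by term:
    ∫_0^3 4*x^4 dx = 972/5;  ∫_0^3 -16*x^3 dx = -324;  ∫_0^3 16*x^2 dx = 144.
  Sum: 972/5 − 324 + 144 = 72/5.
∫_0^3 u² dx = 324/35, so ||u||_L² = 18*sqrt(35)/35.
∫_0^3 (u')² dx = 72/5, so ||u'||_L² = 6*sqrt(10)/5.
Ratio ||u||_L² / ||u'||_L² = 3*sqrt(14)/14.
Sharp Poincaré constant on H^1_0(0, 3) is C_P = L/π = 3/π, achieved by sin(π/3·x).
A polynomial bump cannot attain the sharp Poincaré constant (only the first sine eigenfunction does), so the ratio is strictly less than C_P, consistent with ||u||_L² ≤ C_P ||u'||_L².


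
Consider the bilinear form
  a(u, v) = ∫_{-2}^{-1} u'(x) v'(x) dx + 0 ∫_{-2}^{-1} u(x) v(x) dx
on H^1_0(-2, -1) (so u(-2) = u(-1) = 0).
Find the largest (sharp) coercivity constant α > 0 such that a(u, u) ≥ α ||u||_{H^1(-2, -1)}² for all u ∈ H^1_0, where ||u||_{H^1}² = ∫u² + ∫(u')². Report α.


α = π^2/(1 + π^2)

Coercivity of a(·,·) on H^1_0(-2, -1) means a(u, u) ≥ α ||u||_{H^1}² for every u ∈ H^1_0.
The interval has length L = 1, and Poincaré/coercivity depend only on L. Here a(u, u) = ∫(u')² + (0)·∫u².
Here c = 0, so a(u,u) = ∫(u')² alone. The condition a(u,u) ≥ α||u||_{H^1}² reads (1−α)∫(u')² ≥ (α−c)∫u². Any admissible α is ≤ 1 (rapidly oscillating u have ∫u²/∫(u')² → 0), and α = 1 would force 0 ≥ (1−c)∫u², impossible since c < 1; so 1−α > 0. By the sharp Poincaré inequality on H^1_0 of an interval of length L, ∫(u')² ≥ (π/L)²∫u² with equality for the first sine mode sin(π(x−x₀)/L) (x₀ the left endpoint), so the inequality holds for all u iff (1−α)(π/L)² ≥ α − c, i.e. α ≤ ((π/L)² + c)/((π/L)² + 1) = (1 + c(L/π)²)/(1 + (L/π)²). (Direct route, valid since c ≤ 0: Poincaré gives c∫u² ≥ c(L/π)²∫(u')², so a(u,u) ≥ (1 + c(L/π)²)∫(u')², while ||u||_{H^1}² ≤ (1 + (L/π)²)∫(u')²; dividing yields the same α.) With (π/L)² = π^2 and c = 0, the largest admissible constant is α = ((π/L)² + c)/((π/L)² + 1).
Simplifying, α = π^2/(1 + π^2).


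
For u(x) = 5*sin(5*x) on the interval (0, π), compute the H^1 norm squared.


||u||_{H^1(0,π)}^2 = 325*π

u'(x) = 25*cos(5*x).
Expand u² and (u')² and integrate term by term on (0, π), using: for integers n ≥ 1, ∫_0^π sin²(nx) dx = ∫_0^π cos²(nx) dx = π/2; for n ≠ n', ∫_0^π sin(nx)sin(n'x) dx = ∫_0^π cos(nx)cos(n'x) dx = 0; and by product-to-sum, ∫_0^π sin(nx)cos(n'x) dx = ½∫_0^π [sin((n+n')x) + sin((n−n')x)] dx, which is 0 when n+n' is even and 2n/(n²−n'²) when n+n' is odd (it need not vanish on (0, π)).
  u² squared terms: (5)²·∫sin(5x)² dx = 25·π/2 = 25*π/2.
  So ∫_0^π u² dx = 25*π/2.
  (u')² squared terms: (25)²·∫cos(5x)² dx = 625·π/2 = 625*π/2.
  So ∫_0^π (u')² dx = 625*π/2.
||u||_{H^1}^2 = (25*π/2) + (625*π/2) = 325*π.


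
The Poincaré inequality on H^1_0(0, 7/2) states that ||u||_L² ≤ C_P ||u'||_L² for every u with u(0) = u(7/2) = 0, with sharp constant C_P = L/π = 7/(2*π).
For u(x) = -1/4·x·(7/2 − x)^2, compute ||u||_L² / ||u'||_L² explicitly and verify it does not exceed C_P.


||u||_L² / ||u'||_L² = sqrt(14)/4 < C_P = 7/(2*π).

u(x) = -1/4·x·(7/2 − x)^2, so u'(x) = (7 - 6*x)*(2*x - 7)/16.
u(x) = -1/4·x·(7/2 − x)^2 vanishes at x = 0 and x = 7/2, so u ∈ H^1_0(0, 7/2). Differentiate via the product rule and integrate the resulting polynomials term by term.
  ∫_0^7/2 u² dx = ∫_0^7/2 (x^6/16 - 7*x^5/8 + 147*x^4/32 - 343*x^3/32 + 2401*x^2/256) dx. Term by term:
    ∫_0^7/2 x^6/16 dx = 117649/2048;  ∫_0^7/2 -7*x^5/8 dx = -823543/3072;  ∫_0^7/2 147*x^4/32 dx = 2470629/5120;
    ∫_0^7/2 -343*x^3/32 dx = -823543/2048;  ∫_0^7/2 2401*x^2/256 dx = 823543/6144.
  Sum: 117649/2048 − 823543/3072 + 2470629/5120 − 823543/2048 + 823543/6144 = 117649/30720.
  ∫_0^7/2 (u')² dx = ∫_0^7/2 (9*x^4/16 - 21*x^3/4 + 539*x^2/32 - 343*x/16 + 2401/256) dx. Term by term:
    ∫_0^7/2 9*x^4/16 dx = 151263/2560;  ∫_0^7/2 -21*x^3/4 dx = -50421/256;  ∫_0^7/2 539*x^2/32 dx = 184877/768;
    ∫_0^7/2 -343*x/16 dx = -16807/128;  ∫_0^7/2 2401/256 dx = 16807/512.
  Sum: 151263/2560 − 50421/256 + 184877/768 − 16807/128 + 16807/512 = 16807/3840.
∫_0^7/2 u² dx = 117649/30720, so ||u||_L² = 343*sqrt(30)/960.
∫_0^7/2 (u')² dx = 16807/3840, so ||u'||_L² = 49*sqrt(105)/240.
Ratio ||u||_L² / ||u'||_L² = sqrt(14)/4.
Sharp Poincaré constant on H^1_0(0, 7/2) is C_P = L/π = 7/(2*π), achieved by sin(2*π/7·x).
A polynomial bump cannot attain the sharp Poincaré constant (only the first sine eigenfunction does), so the ratio is strictly less than C_P, consistent with ||u||_L² ≤ C_P ||u'||_L².


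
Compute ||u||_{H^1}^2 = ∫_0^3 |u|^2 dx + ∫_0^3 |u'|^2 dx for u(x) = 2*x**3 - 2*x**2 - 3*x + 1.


||u||_{H^1}^2 = 33828/35

The H^1 norm (squared) on an interval (0, L) is
  ||u||_{H^1}^2 = ∫_0^L u(x)^2 dx + ∫_0^L u'(x)^2 dx.
Compute u'(x) = 6*x**2 - 4*x - 3.
Then u(x)^2 = 4*x**6 - 8*x**5 - 8*x**4 + 16*x**3 + 5*x**2 - 6*x + 1 and u'(x)^2 = 36*x**4 - 48*x**3 - 20*x**2 + 24*x + 9.
Integrate each monomial from 0 to 3 using ∫_0^3 c·x^n dx = c·3^(n+1)/(n+1):
  ∫_0^3 u(x)^2 dx = ∫_0^3 (4*x^6 - 8*x^5 - 8*x^4 + 16*x^3 + 5*x^2 - 6*x + 1) dx. Term by term:
    ∫_0^3 4*x^6 dx = 8748/7;  ∫_0^3 -8*x^5 dx = -972;  ∫_0^3 -8*x^4 dx = -1944/5;
    ∫_0^3 16*x^3 dx = 324;  ∫_0^3 5*x^2 dx = 45;  ∫_0^3 -6*x dx = -27;
    ∫_0^3 1 dx = 3.
  Sum: 8748/7 − 972 − 1944/5 + 324 + 45 − 27 + 3 = 8187/35.
  ∫_0^3 u'(x)^2 dx = ∫_0^3 (36*x^4 - 48*x^3 - 20*x^2 + 24*x + 9) dx. Term by term:
    ∫_0^3 36*x^4 dx = 8748/5;  ∫_0^3 -48*x^3 dx = -972;  ∫_0^3 -20*x^2 dx = -180;
    ∫_0^3 24*x dx = 108;  ∫_0^3 9 dx = 27.
  Sum: 8748/5 − 972 − 180 + 108 + 27 = 3663/5.
Adding: ||u||_{H^1}^2 = 8187/35 + 3663/5 = 33828/35.


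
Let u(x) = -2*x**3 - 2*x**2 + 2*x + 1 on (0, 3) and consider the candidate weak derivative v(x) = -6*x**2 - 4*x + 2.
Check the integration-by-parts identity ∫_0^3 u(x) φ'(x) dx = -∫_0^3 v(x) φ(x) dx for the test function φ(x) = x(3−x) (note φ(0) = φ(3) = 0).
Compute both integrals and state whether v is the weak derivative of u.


LHS = 909/10, RHS = 909/10. Yes, v = u' weakly.

u(x) = -2*x**3 - 2*x**2 + 2*x + 1, classical derivative u'(x) = -6*x**2 - 4*x + 2.
φ(x) = x(3−x), so φ'(x) = 3 - 2*x.
Note φ(0) = φ(3) = 0, so the boundary term u·φ vanishes.
LHS = ∫_0^3 u(x) φ'(x) dx = ∫_0^3 (4*x^4 - 2*x^3 - 10*x^2 + 4*x + 3) dx. Term by term:
  ∫_0^3 4*x^4 dx = 972/5;  ∫_0^3 -2*x^3 dx = -81/2;  ∫_0^3 -10*x^2 dx = -90;
  ∫_0^3 4*x dx = 18;  ∫_0^3 3 dx = 9.
Sum: 972/5 − 81/2 − 90 + 18 + 9 = 909/10.
So LHS = 909/10.
∫_0^3 v(x) φ(x) dx = ∫_0^3 (6*x^4 - 14*x^3 - 14*x^2 + 6*x) dx. Term by term:
  ∫_0^3 6*x^4 dx = 1458/5;  ∫_0^3 -14*x^3 dx = -567/2;  ∫_0^3 -14*x^2 dx = -126;
  ∫_0^3 6*x dx = 27.
Sum: 1458/5 − 567/2 − 126 + 27 = -909/10.
So RHS = -∫_0^3 v(x) φ(x) dx = 909/10.
LHS = RHS, so the identity holds for this test φ.
Moreover u is smooth here and v(x) = u'(x) = -6*x**2 - 4*x + 2 pointwise, so the identity holds for every test function. Hence v is the weak derivative of u.


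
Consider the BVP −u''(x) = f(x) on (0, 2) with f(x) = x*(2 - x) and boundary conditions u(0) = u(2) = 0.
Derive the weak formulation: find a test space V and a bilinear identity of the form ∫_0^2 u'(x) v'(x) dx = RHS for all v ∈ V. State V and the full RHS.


V = H^1_0(0, 2) (so v(0) = v(2) = 0); weak form: ∫_0^2 u'v' dx = ∫_0^2 (x*(2 - x)) v dx for all v ∈ V.

Multiply both sides by a test function v and integrate from 0 to 2:
  ∫_0^2 −u''(x) v(x) dx = ∫_0^2 f(x) v(x) dx.
Integrate the LHS by parts once:
  ∫_0^2 −u'' v dx = −[u'(x) v(x)]_0^2 + ∫_0^2 u'(x) v'(x) dx.
Thus ∫_0^2 u'(x) v'(x) dx = ∫_0^2 f(x) v(x) dx + [u'(x) v(x)]_0^2.
Choose V so that boundary terms are either known or forced to vanish.
u is Dirichlet: u(0) = u(2) = 0. Let V = H^1_0(0, 2); then v(0) = v(2) = 0, and [u' v]_0^2 = 0.
Weak formulation: find u (satisfying any essential BC) such that ∫_0^2 u'(x) v'(x) dx = ∫_0^2 f v dx for all v ∈ V.
Substituting f(x) = x*(2 - x), the right-hand side is ∫_0^2 (x*(2 - x)) v dx.


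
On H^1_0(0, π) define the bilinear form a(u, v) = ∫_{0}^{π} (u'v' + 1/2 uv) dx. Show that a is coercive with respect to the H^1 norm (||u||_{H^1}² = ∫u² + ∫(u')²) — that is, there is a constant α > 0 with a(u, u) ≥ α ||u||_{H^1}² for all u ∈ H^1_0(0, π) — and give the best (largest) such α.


α = 3/4

Coercivity of a(·,·) on H^1_0(0, π) means a(u, u) ≥ α ||u||_{H^1}² for every u ∈ H^1_0.
The interval has length L = π, and Poincaré/coercivity depend only on L. Here a(u, u) = ∫(u')² + (1/2)·∫u².
Here 0 < c = 1/2 < 1. The condition a(u,u) ≥ α||u||_{H^1}² reads (1−α)∫(u')² ≥ (α−c)∫u². Any admissible α is ≤ 1 (rapidly oscillating u have ∫u²/∫(u')² → 0), and α = 1 would force 0 ≥ (1−c)∫u², impossible since c < 1; so 1−α > 0. By the sharp Poincaré inequality on H^1_0 of an interval of length L, ∫(u')² ≥ (π/L)²∫u² with equality for the first sine mode sin(π(x−x₀)/L) (x₀ the left endpoint), so the inequality holds for all u iff (1−α)(π/L)² ≥ α − c, i.e. α ≤ ((π/L)² + c)/((π/L)² + 1) = (1 + c(L/π)²)/(1 + (L/π)²). With (π/L)² = 1 and c = 1/2, the largest admissible constant is α = ((π/L)² + c)/((π/L)² + 1).
Simplifying, α = 3/4.


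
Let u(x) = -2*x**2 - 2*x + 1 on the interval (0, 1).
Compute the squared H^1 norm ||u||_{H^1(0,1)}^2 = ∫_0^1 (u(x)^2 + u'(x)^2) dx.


||u||_{H^1}^2 = 287/15

The H^1 norm (squared) on an interval (0, L) is
  ||u||_{H^1}^2 = ∫_0^L u(x)^2 dx + ∫_0^L u'(x)^2 dx.
Compute u'(x) = -4*x - 2.
Then u(x)^2 = 4*x**4 + 8*x**3 - 4*x + 1 and u'(x)^2 = 16*x**2 + 16*x + 4.
Integrate each monomial from 0 to 1 using ∫_0^1 c·x^n dx = c·1^(n+1)/(n+1):
  ∫_0^1 u(x)^2 dx = ∫_0^1 (4*x^4 + 8*x^3 - 4*x + 1) dx. Term by term:
    ∫_0^1 4*x^4 dx = 4/5;  ∫_0^1 8*x^3 dx = 2;  ∫_0^1 -4*x dx = -2;
    ∫_0^1 1 dx = 1.
  Sum: 4/5 + 2 − 2 + 1 = 9/5.
  ∫_0^1 u'(x)^2 dx = ∫_0^1 (16*x^2 + 16*x + 4) dx. Term by term:
    ∫_0^1 16*x^2 dx = 16/3;  ∫_0^1 16*x dx = 8;  ∫_0^1 4 dx = 4.
  Sum: 16/3 + 8 + 4 = 52/3.
Adding: ||u||_{H^1}^2 = 9/5 + 52/3 = 287/15.


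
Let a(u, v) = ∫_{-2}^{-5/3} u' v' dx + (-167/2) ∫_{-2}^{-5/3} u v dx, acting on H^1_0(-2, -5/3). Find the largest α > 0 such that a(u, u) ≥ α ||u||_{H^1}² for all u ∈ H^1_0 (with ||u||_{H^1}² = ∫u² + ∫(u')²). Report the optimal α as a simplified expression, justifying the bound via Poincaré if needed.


α = (-167 + 18*π^2)/(2*(1 + 9*π^2))

Coercivity of a(·,·) on H^1_0(-2, -5/3) means a(u, u) ≥ α ||u||_{H^1}² for every u ∈ H^1_0.
The interval has length L = 1/3, and Poincaré/coercivity depend only on L. Here a(u, u) = ∫(u')² + (-167/2)·∫u².
Here c = -167/2 < 0 with |c| < (π/L)² = 9*π^2, so coercivity still holds. The condition a(u,u) ≥ α||u||_{H^1}² reads (1−α)∫(u')² ≥ (α−c)∫u². Any admissible α is ≤ 1 (rapidly oscillating u have ∫u²/∫(u')² → 0), and α = 1 would force 0 ≥ (1−c)∫u², impossible since c < 1; so 1−α > 0. By the sharp Poincaré inequality on H^1_0 of an interval of length L, ∫(u')² ≥ (π/L)²∫u² with equality for the first sine mode sin(π(x−x₀)/L) (x₀ the left endpoint), so the inequality holds for all u iff (1−α)(π/L)² ≥ α − c, i.e. α ≤ ((π/L)² + c)/((π/L)² + 1) = (1 + c(L/π)²)/(1 + (L/π)²). (Direct route, valid since c ≤ 0: Poincaré gives c∫u² ≥ c(L/π)²∫(u')², so a(u,u) ≥ (1 + c(L/π)²)∫(u')², while ||u||_{H^1}² ≤ (1 + (L/π)²)∫(u')²; dividing yields the same α.) With (π/L)² = 9*π^2 and c = -167/2, the largest admissible constant is α = ((π/L)² + c)/((π/L)² + 1).
Simplifying, α = (-167 + 18*π^2)/(2*(1 + 9*π^2)).


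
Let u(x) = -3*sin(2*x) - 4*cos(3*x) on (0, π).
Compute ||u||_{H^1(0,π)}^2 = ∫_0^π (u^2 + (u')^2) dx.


||u||_{H^1(0,π)}^2 = -192 + 205*π/2

u'(x) = 12*sin(3*x) - 6*cos(2*x).
Expand u² and (u')² and integrate term by term on (0, π), using: for integers n ≥ 1, ∫_0^π sin²(nx) dx = ∫_0^π cos²(nx) dx = π/2; for n ≠ n', ∫_0^π sin(nx)sin(n'x) dx = ∫_0^π cos(nx)cos(n'x) dx = 0; and by product-to-sum, ∫_0^π sin(nx)cos(n'x) dx = ½∫_0^π [sin((n+n')x) + sin((n−n')x)] dx, which is 0 when n+n' is even and 2n/(n²−n'²) when n+n' is odd (it need not vanish on (0, π)).
  u² squared terms: (-4)²·∫cos(3x)² dx = 16·π/2 = 8*π;  (-3)²·∫sin(2x)² dx = 9·π/2 = 9*π/2.
  u² cross terms: 2·(-4)·(-3)·∫cos(3x)·sin(2x) dx = 24·(-4/5) = -96/5.
  So ∫_0^π u² dx = 8*π + 9*π/2 − 96/5 = -96/5 + 25*π/2.
  (u')² squared terms: (-6)²·∫cos(2x)² dx = 36·π/2 = 18*π;  (12)²·∫sin(3x)² dx = 144·π/2 = 72*π.
  (u')² cross terms: 2·(-6)·(12)·∫cos(2x)·sin(3x) dx = -144·(6/5) = -864/5.
  So ∫_0^π (u')² dx = 18*π + 72*π − 864/5 = -864/5 + 90*π.
||u||_{H^1}^2 = (-96/5 + 25*π/2) + (-864/5 + 90*π) = -192 + 205*π/2.


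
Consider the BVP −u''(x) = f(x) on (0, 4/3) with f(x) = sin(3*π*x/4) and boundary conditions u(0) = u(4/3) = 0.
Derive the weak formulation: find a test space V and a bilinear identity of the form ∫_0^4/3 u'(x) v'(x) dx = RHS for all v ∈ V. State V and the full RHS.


V = H^1_0(0, 4/3) (so v(0) = v(4/3) = 0); weak form: ∫_0^4/3 u'v' dx = ∫_0^4/3 (sin(3*π*x/4)) v dx for all v ∈ V.

Multiply both sides by a test function v and integrate from 0 to 4/3:
  ∫_0^4/3 −u''(x) v(x) dx = ∫_0^4/3 f(x) v(x) dx.
Integrate the LHS by parts once:
  ∫_0^4/3 −u'' v dx = −[u'(x) v(x)]_0^4/3 + ∫_0^4/3 u'(x) v'(x) dx.
Thus ∫_0^4/3 u'(x) v'(x) dx = ∫_0^4/3 f(x) v(x) dx + [u'(x) v(x)]_0^4/3.
Choose V so that boundary terms are either known or forced to vanish.
u is Dirichlet: u(0) = u(4/3) = 0. Let V = H^1_0(0, 4/3); then v(0) = v(4/3) = 0, and [u' v]_0^4/3 = 0.
Weak formulation: find u (satisfying any essential BC) such that ∫_0^4/3 u'(x) v'(x) dx = ∫_0^4/3 f v dx for all v ∈ V.
Substituting f(x) = sin(3*π*x/4), the right-hand side is ∫_0^4/3 (sin(3*π*x/4)) v dx.


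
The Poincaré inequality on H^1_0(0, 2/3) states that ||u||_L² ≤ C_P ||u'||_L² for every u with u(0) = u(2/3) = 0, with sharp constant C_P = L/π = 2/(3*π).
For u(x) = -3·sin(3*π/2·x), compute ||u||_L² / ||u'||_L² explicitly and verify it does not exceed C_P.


||u||_L² / ||u'||_L² = 2/(3*π) = C_P.

u(x) = -3·sin(3*π/2·x), so u'(x) = -9*π*cos(3*π*x/2)/2.
Writing u(x) = A·sin(kπx/L) with A = -3 and k = 1, use ∫_0^L sin²(kπx/L) dx = L/2 and ∫_0^L cos²(kπx/L) dx = L/2.
u² = 9·sin²(3*π/2·x) and (u')² = 81*π^2/4·cos²(3*π/2·x), and each of sin², cos² integrates to L/2 = 1/3 over (0, 2/3).
∫_0^2/3 u² dx = 3, so ||u||_L² = sqrt(3).
∫_0^2/3 (u')² dx = 27*π^2/4, so ||u'||_L² = 3*sqrt(3)*π/2.
Ratio ||u||_L² / ||u'||_L² = 2/(3*π).
Sharp Poincaré constant on H^1_0(0, 2/3) is C_P = L/π = 2/(3*π), achieved by sin(3*π/2·x).
This is the k = 1 eigenfunction (up to amplitude), so the ratio equals the sharp Poincaré constant exactly.


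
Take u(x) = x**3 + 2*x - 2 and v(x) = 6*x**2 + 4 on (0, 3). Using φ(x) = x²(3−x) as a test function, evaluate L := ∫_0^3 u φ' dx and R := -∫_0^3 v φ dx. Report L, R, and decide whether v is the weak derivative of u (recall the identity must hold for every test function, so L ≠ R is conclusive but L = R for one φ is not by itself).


LHS = -432/5, RHS = -864/5. No, v is not the weak derivative of u.

u(x) = x**3 + 2*x - 2, classical derivative u'(x) = 3*x**2 + 2.
φ(x) = x²(3−x), so φ'(x) = 3*x*(2 - x).
Note φ(0) = φ(3) = 0, so the boundary term u·φ vanishes.
LHS = ∫_0^3 u(x) φ'(x) dx = ∫_0^3 (-3*x^5 + 6*x^4 - 6*x^3 + 18*x^2 - 12*x) dx. Term by term:
  ∫_0^3 -3*x^5 dx = -729/2;  ∫_0^3 6*x^4 dx = 1458/5;  ∫_0^3 -6*x^3 dx = -243/2;
  ∫_0^3 18*x^2 dx = 162;  ∫_0^3 -12*x dx = -54.
Sum: -729/2 + 1458/5 − 243/2 + 162 − 54 = -432/5.
So LHS = -432/5.
∫_0^3 v(x) φ(x) dx = ∫_0^3 (-6*x^5 + 18*x^4 - 4*x^3 + 12*x^2) dx. Term by term:
  ∫_0^3 -6*x^5 dx = -729;  ∫_0^3 18*x^4 dx = 4374/5;  ∫_0^3 -4*x^3 dx = -81;
  ∫_0^3 12*x^2 dx = 108.
Sum: -729 + 4374/5 − 81 + 108 = 864/5.
So RHS = -∫_0^3 v(x) φ(x) dx = -864/5.
LHS − RHS = 432/5 ≠ 0, so the identity fails.
(For a valid weak derivative the identity must hold for EVERY test function, in particular this one. The failure shows v is NOT the weak derivative of u.)
Correct weak derivative would be u'(x) = 3*x**2 + 2.


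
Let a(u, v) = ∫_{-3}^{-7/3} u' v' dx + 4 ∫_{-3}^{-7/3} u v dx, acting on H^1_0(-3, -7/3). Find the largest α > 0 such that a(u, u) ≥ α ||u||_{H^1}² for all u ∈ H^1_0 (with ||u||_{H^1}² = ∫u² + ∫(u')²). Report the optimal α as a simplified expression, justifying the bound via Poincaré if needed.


α = 1

Coercivity of a(·,·) on H^1_0(-3, -7/3) means a(u, u) ≥ α ||u||_{H^1}² for every u ∈ H^1_0.
The interval has length L = 2/3, and Poincaré/coercivity depend only on L. Here a(u, u) = ∫(u')² + (4)·∫u².
Here c = 4 ≥ 1, so a(u,u) = ∫(u')² + c∫u² ≥ ∫(u')² + ∫u² = ||u||_{H^1}², i.e. α = 1 works. No larger α is possible: a(u,u) ≥ α||u||_{H^1}² means (1−α)∫(u')² ≥ (α−c)∫u², and for the modes u_n = sin(nπ(x−x₀)/L) (x₀ the left endpoint) one has ∫u_n²/∫(u_n')² = (L/(nπ))² → 0, so a(u_n,u_n)/||u_n||_{H^1}² → 1. Hence the optimal constant is α = 1.
Therefore α = 1.


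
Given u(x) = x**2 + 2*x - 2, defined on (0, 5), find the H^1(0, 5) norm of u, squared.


||u||_{H^1}^2 = 4370/3

The H^1 norm (squared) on an interval (0, L) is
  ||u||_{H^1}^2 = ∫_0^L u(x)^2 dx + ∫_0^L u'(x)^2 dx.
Compute u'(x) = 2*x + 2.
Then u(x)^2 = x**4 + 4*x**3 - 8*x + 4 and u'(x)^2 = 4*x**2 + 8*x + 4.
Integrate each monomial from 0 to 5 using ∫_0^5 c·x^n dx = c·5^(n+1)/(n+1):
  ∫_0^5 u(x)^2 dx = ∫_0^5 (x^4 + 4*x^3 - 8*x + 4) dx. Term by term:
    ∫_0^5 x^4 dx = 625;  ∫_0^5 4*x^3 dx = 625;  ∫_0^5 -8*x dx = -100;
    ∫_0^5 4 dx = 20.
  Sum: 625 + 625 − 100 + 20 = 1170.
  ∫_0^5 u'(x)^2 dx = ∫_0^5 (4*x^2 + 8*x + 4) dx. Term by term:
    ∫_0^5 4*x^2 dx = 500/3;  ∫_0^5 8*x dx = 100;  ∫_0^5 4 dx = 20.
  Sum: 500/3 + 100 + 20 = 860/3.
Adding: ||u||_{H^1}^2 = 1170 + 860/3 = 4370/3.


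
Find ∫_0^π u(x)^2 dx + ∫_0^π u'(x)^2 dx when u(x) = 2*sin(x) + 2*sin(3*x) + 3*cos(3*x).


||u||_{H^1(0,π)}^2 = 69*π

u'(x) = -9*sin(3*x) + 2*cos(x) + 6*cos(3*x).
Expand u² and (u')² and integrate term by term on (0, π), using: for integers n ≥ 1, ∫_0^π sin²(nx) dx = ∫_0^π cos²(nx) dx = π/2; for n ≠ n', ∫_0^π sin(nx)sin(n'x) dx = ∫_0^π cos(nx)cos(n'x) dx = 0; and by product-to-sum, ∫_0^π sin(nx)cos(n'x) dx = ½∫_0^π [sin((n+n')x) + sin((n−n')x)] dx, which is 0 when n+n' is even and 2n/(n²−n'²) when n+n' is odd (it need not vanish on (0, π)).
  u² squared terms: (2)²·∫sin(x)² dx = 4·π/2 = 2*π;  (2)²·∫sin(3x)² dx = 4·π/2 = 2*π;  (3)²·∫cos(3x)² dx = 9·π/2 = 9*π/2.
  u² cross terms: 2·(2)·(2)·∫sin(x)·sin(3x) dx = 8·(0) = 0;  2·(2)·(3)·∫sin(x)·cos(3x) dx = 12·(0) = 0;  2·(2)·(3)·∫sin(3x)·cos(3x) dx = 12·(0) = 0.
  So ∫_0^π u² dx = 2*π + 2*π + 9*π/2 + 0 + 0 + 0 = 17*π/2.
  (u')² squared terms: (-9)²·∫sin(3x)² dx = 81·π/2 = 81*π/2;  (2)²·∫cos(x)² dx = 4·π/2 = 2*π;  (6)²·∫cos(3x)² dx = 36·π/2 = 18*π.
  (u')² cross terms: 2·(-9)·(2)·∫sin(3x)·cos(x) dx = -36·(0) = 0;  2·(-9)·(6)·∫sin(3x)·cos(3x) dx = -108·(0) = 0;  2·(2)·(6)·∫cos(x)·cos(3x) dx = 24·(0) = 0.
  So ∫_0^π (u')² dx = 81*π/2 + 2*π + 18*π + 0 + 0 + 0 = 121*π/2.
||u||_{H^1}^2 = (17*π/2) + (121*π/2) = 69*π.


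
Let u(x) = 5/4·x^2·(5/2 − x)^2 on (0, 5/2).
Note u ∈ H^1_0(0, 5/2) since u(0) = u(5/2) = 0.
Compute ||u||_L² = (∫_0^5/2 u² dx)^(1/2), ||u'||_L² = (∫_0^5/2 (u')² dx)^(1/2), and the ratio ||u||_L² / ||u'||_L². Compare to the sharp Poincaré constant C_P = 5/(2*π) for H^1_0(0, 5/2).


||u||_L² / ||u'||_L² = 5*sqrt(3)/12 < C_P = 5/(2*π).

u(x) = 5/4·x^2·(5/2 − x)^2, so u'(x) = 5*x*(2*x - 5)*(4*x - 5)/8.
u(x) = 5/4·x^2·(5/2 − x)^2 vanishes at x = 0 and x = 5/2, so u ∈ H^1_0(0, 5/2). Differentiate via the product rule and integrate the resulting polynomials term by term.
  ∫_0^5/2 u² dx = ∫_0^5/2 (25*x^8/16 - 125*x^7/8 + 1875*x^6/32 - 3125*x^5/32 + 15625*x^4/256) dx. Term by term:
    ∫_0^5/2 25*x^8/16 dx = 48828125/73728;  ∫_0^5/2 -125*x^7/8 dx = -48828125/16384;  ∫_0^5/2 1875*x^6/32 dx = 146484375/28672;
    ∫_0^5/2 -3125*x^5/32 dx = -48828125/12288;  ∫_0^5/2 15625*x^4/256 dx = 9765625/8192.
  Sum: 48828125/73728 − 48828125/16384 + 146484375/28672 − 48828125/12288 + 9765625/8192 = 9765625/1032192.
  ∫_0^5/2 (u')² dx = ∫_0^5/2 (25*x^6 - 375*x^5/2 + 8125*x^4/16 - 9375*x^3/16 + 15625*x^2/64) dx. Term by term:
    ∫_0^5/2 25*x^6 dx = 1953125/896;  ∫_0^5/2 -375*x^5/2 dx = -1953125/256;  ∫_0^5/2 8125*x^4/16 dx = 5078125/512;
    ∫_0^5/2 -9375*x^3/16 dx = -5859375/1024;  ∫_0^5/2 15625*x^2/64 dx = 1953125/1536.
  Sum: 1953125/896 − 1953125/256 + 5078125/512 − 5859375/1024 + 1953125/1536 = 390625/21504.
∫_0^5/2 u² dx = 9765625/1032192, so ||u||_L² = 3125*sqrt(7)/2688.
∫_0^5/2 (u')² dx = 390625/21504, so ||u'||_L² = 625*sqrt(21)/672.
Ratio ||u||_L² / ||u'||_L² = 5*sqrt(3)/12.
Sharp Poincaré constant on H^1_0(0, 5/2) is C_P = L/π = 5/(2*π), achieved by sin(2*π/5·x).
A polynomial bump cannot attain the sharp Poincaré constant (only the first sine eigenfunction does), so the ratio is strictly less than C_P, consistent with ||u||_L² ≤ C_P ||u'||_L².


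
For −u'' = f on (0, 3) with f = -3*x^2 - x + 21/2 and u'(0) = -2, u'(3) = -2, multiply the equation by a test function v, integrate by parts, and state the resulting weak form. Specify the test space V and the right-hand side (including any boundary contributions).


V = H^1(0, 3) (v unrestricted at boundary; u is determined up to an additive constant); weak form: ∫_0^3 u'v' dx = ∫_0^3 (-3*x^2 - x + 21/2) v dx − 2·v(3) + 2·v(0) for all v ∈ V.

Multiply both sides by a test function v and integrate from 0 to 3:
  ∫_0^3 −u''(x) v(x) dx = ∫_0^3 f(x) v(x) dx.
Integrate the LHS by parts once:
  ∫_0^3 −u'' v dx = −[u'(x) v(x)]_0^3 + ∫_0^3 u'(x) v'(x) dx.
Thus ∫_0^3 u'(x) v'(x) dx = ∫_0^3 f(x) v(x) dx + [u'(x) v(x)]_0^3.
Choose V so that boundary terms are either known or forced to vanish.
u has inhomogeneous Neumann u'(0) = -2, u'(3) = -2. [u' v]_0^3 = (-2)·v(3) − (-2)·v(0) = − 2·v(3) + 2·v(0). Take V = H^1(0, 3); boundary term becomes part of RHS.
Weak formulation: find u (satisfying any essential BC) such that ∫_0^3 u'(x) v'(x) dx = ∫_0^3 f v dx − 2·v(3) + 2·v(0) for all v ∈ V (Neumann data are natural BCs: they enter the RHS as boundary terms).
Substituting f(x) = -3*x^2 - x + 21/2, the right-hand side is ∫_0^3 (-3*x^2 - x + 21/2) v dx − 2·v(3) + 2·v(0).
Compatibility check (pure Neumann): taking v ≡ 1 ∈ V gives 0 = ∫_0^3 f dx + (-2) − (-2), i.e. ∫_0^3 f dx must equal u'(0) − u'(3) = 0. Indeed ∫_0^3 (-3*x^2 - x + 21/2) dx = 0, so the data are compatible. The solution is then unique only up to an additive constant (fix it e.g. by requiring ∫_0^3 u dx = 0).


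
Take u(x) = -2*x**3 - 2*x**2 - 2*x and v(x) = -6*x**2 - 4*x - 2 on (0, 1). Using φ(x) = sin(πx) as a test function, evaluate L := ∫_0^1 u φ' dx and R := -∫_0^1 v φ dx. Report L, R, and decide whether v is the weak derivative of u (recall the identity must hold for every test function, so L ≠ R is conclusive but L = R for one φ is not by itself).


LHS = -24/π^3 + 14/π, RHS = -24/π^3 + 14/π. Yes, v = u' weakly.

u(x) = -2*x**3 - 2*x**2 - 2*x, classical derivative u'(x) = -6*x**2 - 4*x - 2.
φ(x) = sin(πx), so φ'(x) = π*cos(π*x).
Note φ(0) = φ(1) = 0, so the boundary term u·φ vanishes.
LHS = ∫_0^1 u(x) φ'(x) dx = ∫_0^1 (-2*π*x^3*cos(π*x) - 2*π*x^2*cos(π*x) - 2*π*x*cos(π*x)) dx. Term by term:
  ∫_0^1 -2*π*x*cos(π*x) dx = 4/π;  ∫_0^1 -2*π*x^2*cos(π*x) dx = 4/π;  ∫_0^1 -2*π*x^3*cos(π*x) dx = -24/π^3 + 6/π.
Sum: 4/π + 4/π + -24/π^3 + 6/π = -24/π^3 + 14/π.
So LHS = -24/π^3 + 14/π.
∫_0^1 v(x) φ(x) dx = ∫_0^1 (-6*x^2*sin(π*x) - 4*x*sin(π*x) - 2*sin(π*x)) dx. Term by term:
  ∫_0^1 -2*sin(π*x) dx = -4/π;  ∫_0^1 -6*x^2*sin(π*x) dx = -6/π + 24/π^3;  ∫_0^1 -4*x*sin(π*x) dx = -4/π.
Sum: -4/π + -6/π + 24/π^3 − 4/π = -14/π + 24/π^3.
So RHS = -∫_0^1 v(x) φ(x) dx = -24/π^3 + 14/π.
LHS = RHS, so the identity holds for this test φ.
Moreover u is smooth here and v(x) = u'(x) = -6*x**2 - 4*x - 2 pointwise, so the identity holds for every test function. Hence v is the weak derivative of u.


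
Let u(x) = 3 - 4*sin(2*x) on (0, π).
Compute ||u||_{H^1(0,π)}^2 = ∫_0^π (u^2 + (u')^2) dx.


||u||_{H^1(0,π)}^2 = 49*π

u'(x) = -8*cos(2*x).
Expand u² and (u')² and integrate term by term on (0, π), using: for integers n ≥ 1, ∫_0^π sin²(nx) dx = ∫_0^π cos²(nx) dx = π/2; for n ≠ n', ∫_0^π sin(nx)sin(n'x) dx = ∫_0^π cos(nx)cos(n'x) dx = 0; and by product-to-sum, ∫_0^π sin(nx)cos(n'x) dx = ½∫_0^π [sin((n+n')x) + sin((n−n')x)] dx, which is 0 when n+n' is even and 2n/(n²−n'²) when n+n' is odd (it need not vanish on (0, π)). For the constant mode: ∫_0^π 1 dx = π, ∫_0^π cos(nx) dx = 0, ∫_0^π sin(nx) dx = (1−(−1)^n)/n.
  u² squared terms: (3)²·∫1 dx = 9·π = 9*π;  (-4)²·∫sin(2x)² dx = 16·π/2 = 8*π.
  u² cross terms: 2·(3)·(-4)·∫1·sin(2x) dx = -24·(0) = 0.
  So ∫_0^π u² dx = 9*π + 8*π + 0 = 17*π.
  (u')² squared terms: (-8)²·∫cos(2x)² dx = 64·π/2 = 32*π.
  So ∫_0^π (u')² dx = 32*π.
||u||_{H^1}^2 = (17*π) + (32*π) = 49*π.
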